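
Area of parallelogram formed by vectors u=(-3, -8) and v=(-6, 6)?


|u x v| = |(-3)*6 - (-8)*(-6)|
= |(-18) - 48| = 66

66


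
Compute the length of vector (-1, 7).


|u| = sqrt((-1)^2 + 7^2) = sqrt(50) = 7.0711

7.0711


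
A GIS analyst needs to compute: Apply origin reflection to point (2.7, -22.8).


Reflection over origin: (x,y) -> (-x,-y)
(2.7, -22.8) -> (-2.7, 22.8)

(-2.7, 22.8)


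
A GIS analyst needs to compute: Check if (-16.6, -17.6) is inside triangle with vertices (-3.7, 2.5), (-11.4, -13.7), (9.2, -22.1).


Cross products: AB x AP = -54.21, BC x BP = -124.02, CA x CP = 576.63
All same sign? no

No, outside


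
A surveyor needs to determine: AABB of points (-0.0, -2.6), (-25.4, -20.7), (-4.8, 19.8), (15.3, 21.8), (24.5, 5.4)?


x range: [-25.4, 24.5]
y range: [-20.7, 21.8]
Bounding box: (-25.4,-20.7) to (24.5,21.8)

(-25.4,-20.7) to (24.5,21.8)


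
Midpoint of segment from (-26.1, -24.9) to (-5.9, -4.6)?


M = (((-26.1)+(-5.9))/2, ((-24.9)+(-4.6))/2)
= (-16, -14.75)

(-16, -14.75)


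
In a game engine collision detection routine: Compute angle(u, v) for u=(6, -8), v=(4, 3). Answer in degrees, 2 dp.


u.v = 0, |u| = sqrt(100) = 10, |v| = sqrt(25) = 5
cos(theta) = u.v/(|u||v|) = 0/sqrt(2500) = 0
theta = acos(0) = 90 degrees

90 degrees


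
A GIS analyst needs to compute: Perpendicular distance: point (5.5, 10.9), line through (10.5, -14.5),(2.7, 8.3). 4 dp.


|cross product| = 84.12
|line direction| = sqrt(580.68) = 24.0973
Distance = 84.12/sqrt(580.68) = 3.4908

3.4908


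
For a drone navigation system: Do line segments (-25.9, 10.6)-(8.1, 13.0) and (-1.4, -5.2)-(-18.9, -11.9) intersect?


Cross products: d1=-440.65, d2=-254.85, d3=-596, d4=-781.8
d1*d2 < 0 and d3*d4 < 0? no

No, they don't intersect


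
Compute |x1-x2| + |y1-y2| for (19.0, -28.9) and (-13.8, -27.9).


|19-(-13.8)| + |(-28.9)-(-27.9)| = 32.8 + 1 = 33.8

33.8


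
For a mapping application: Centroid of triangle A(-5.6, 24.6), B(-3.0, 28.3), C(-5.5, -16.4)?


Centroid = ((x_A+x_B+x_C)/3, (y_A+y_B+y_C)/3)
= (((-5.6)+(-3)+(-5.5))/3, (24.6+28.3+(-16.4))/3)
= (-4.7, 12.1667)

(-4.7, 12.1667)


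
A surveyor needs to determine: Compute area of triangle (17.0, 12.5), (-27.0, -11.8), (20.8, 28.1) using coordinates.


Area = |x_A(y_B-y_C) + x_B(y_C-y_A) + x_C(y_A-y_B)|/2
= |(-678.3) + (-421.2) + 505.44|/2
= 594.06/2 = 297.03

297.03


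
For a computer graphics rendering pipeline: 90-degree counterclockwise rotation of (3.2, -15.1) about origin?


90° CCW: (x,y) -> (-y, x)
(3.2,-15.1) -> (15.1, 3.2)

(15.1, 3.2)


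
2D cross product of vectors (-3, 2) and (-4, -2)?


u x v = u_x*v_y - u_y*v_x = (-3)*(-2) - 2*(-4)
= 6 - (-8) = 14

14


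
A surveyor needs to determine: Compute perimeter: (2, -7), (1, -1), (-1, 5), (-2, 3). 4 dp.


Sides: (2, -7)->(1, -1): sqrt(37) = 6.082763, (1, -1)->(-1, 5): sqrt(40) = 6.324555, (-1, 5)->(-2, 3): sqrt(5) = 2.236068, (-2, 3)->(2, -7): sqrt(116) = 10.77033
Sum = 25.413716
Perimeter = 25.4137

25.4137


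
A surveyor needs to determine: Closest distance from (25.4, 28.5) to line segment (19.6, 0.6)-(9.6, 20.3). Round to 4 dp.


Project P onto AB: t = 1 (clamped to [0,1])
Closest point on segment: (9.6, 20.3)
Distance: 17.8011

17.8011


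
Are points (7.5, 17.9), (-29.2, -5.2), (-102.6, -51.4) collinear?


Cross product: ((-29.2)-7.5)*((-51.4)-17.9) - ((-5.2)-17.9)*((-102.6)-7.5)
= 0

Yes, collinear


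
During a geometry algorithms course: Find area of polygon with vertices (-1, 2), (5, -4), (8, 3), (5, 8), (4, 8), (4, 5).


Shoelace sum: ((-1)*(-4) - 5*2) + (5*3 - 8*(-4)) + (8*8 - 5*3) + (5*8 - 4*8) + (4*5 - 4*8) + (4*2 - (-1)*5)
= 99
Area = |99|/2 = 49.5

49.5


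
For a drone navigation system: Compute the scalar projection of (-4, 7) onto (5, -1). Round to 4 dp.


u.v = -27, |v| = sqrt(26) = 5.099
Scalar projection = u.v / |v| = -27 / sqrt(26) = -5.2951

-5.2951


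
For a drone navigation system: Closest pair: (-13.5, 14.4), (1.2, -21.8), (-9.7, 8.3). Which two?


d(P0,P1) = 39.0708, d(P0,P2) = 7.1868, d(P1,P2) = 32.0128
Closest: P0 and P2

Closest pair: (-13.5, 14.4) and (-9.7, 8.3), distance = 7.1868


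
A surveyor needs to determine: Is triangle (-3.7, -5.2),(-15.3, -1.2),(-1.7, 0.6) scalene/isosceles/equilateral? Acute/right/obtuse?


Side lengths squared: AB^2=150.56, BC^2=188.2, CA^2=37.64
Sorted: [37.64, 150.56, 188.2]
By sides: Scalene, By angles: Right

Scalene, Right


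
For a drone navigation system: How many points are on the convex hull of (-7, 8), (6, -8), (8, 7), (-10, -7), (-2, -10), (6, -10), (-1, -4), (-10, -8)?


Convex hull vertices (CCW): (-10, -8), (-2, -10), (6, -10), (8, 7), (-7, 8), (-10, -7)
Count = 6

6


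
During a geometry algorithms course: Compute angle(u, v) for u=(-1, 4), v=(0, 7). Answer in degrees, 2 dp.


u.v = 28, |u| = sqrt(17) = 4.1231, |v| = sqrt(49) = 7
cos(theta) = u.v/(|u||v|) = 28/sqrt(833) = 0.970143
theta = acos(0.970143) = 14.04 degrees

14.04 degrees


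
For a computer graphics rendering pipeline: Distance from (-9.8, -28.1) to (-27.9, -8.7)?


dx=-18.1, dy=19.4
d^2 = (-18.1)^2 + 19.4^2 = 703.97
d = sqrt(703.97) = 26.5324

26.5324


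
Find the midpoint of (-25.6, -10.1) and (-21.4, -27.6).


M = (((-25.6)+(-21.4))/2, ((-10.1)+(-27.6))/2)
= (-23.5, -18.85)

(-23.5, -18.85)


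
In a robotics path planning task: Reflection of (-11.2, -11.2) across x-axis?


Reflection over x-axis: (x,y) -> (x,-y)
(-11.2, -11.2) -> (-11.2, 11.2)

(-11.2, 11.2)


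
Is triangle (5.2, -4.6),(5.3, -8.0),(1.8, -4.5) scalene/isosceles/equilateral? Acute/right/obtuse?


Side lengths squared: AB^2=11.57, BC^2=24.5, CA^2=11.57
Sorted: [11.57, 11.57, 24.5]
By sides: Isosceles, By angles: Obtuse

Isosceles, Obtuse


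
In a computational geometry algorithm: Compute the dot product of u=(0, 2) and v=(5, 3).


u . v = u_x*v_x + u_y*v_y = 0*5 + 2*3
= 0 + 6 = 6

6


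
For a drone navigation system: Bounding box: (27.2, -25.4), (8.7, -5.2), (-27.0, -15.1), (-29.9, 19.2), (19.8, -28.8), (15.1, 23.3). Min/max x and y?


x range: [-29.9, 27.2]
y range: [-28.8, 23.3]
Bounding box: (-29.9,-28.8) to (27.2,23.3)

(-29.9,-28.8) to (27.2,23.3)


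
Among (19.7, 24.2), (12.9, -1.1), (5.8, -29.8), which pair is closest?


d(P0,P1) = 26.1979, d(P0,P2) = 55.7603, d(P1,P2) = 29.5652
Closest: P0 and P1

Closest pair: (19.7, 24.2) and (12.9, -1.1), distance = 26.1979


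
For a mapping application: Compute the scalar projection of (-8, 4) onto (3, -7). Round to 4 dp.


u.v = -52, |v| = sqrt(58) = 7.6158
Scalar projection = u.v / |v| = -52 / sqrt(58) = -6.8279

-6.8279


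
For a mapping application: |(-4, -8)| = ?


|u| = sqrt((-4)^2 + (-8)^2) = sqrt(80) = 8.9443

8.9443


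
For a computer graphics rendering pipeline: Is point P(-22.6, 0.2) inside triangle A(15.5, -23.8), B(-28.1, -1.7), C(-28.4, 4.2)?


Cross products: AB x AP = -204.39, BC x BP = -33.02, CA x CP = -13.2
All same sign? yes

Yes, inside


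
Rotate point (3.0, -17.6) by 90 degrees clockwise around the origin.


90° CW: (x,y) -> (y, -x)
(3,-17.6) -> (-17.6, -3)

(-17.6, -3)


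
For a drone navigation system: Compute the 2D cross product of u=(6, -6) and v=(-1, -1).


u x v = u_x*v_y - u_y*v_x = 6*(-1) - (-6)*(-1)
= (-6) - 6 = -12

-12


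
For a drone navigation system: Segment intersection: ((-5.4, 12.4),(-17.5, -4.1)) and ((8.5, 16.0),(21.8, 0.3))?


Cross products: d1=-266.11, d2=-675.53, d3=185.79, d4=595.21
d1*d2 < 0 and d3*d4 < 0? no

No, they don't intersect


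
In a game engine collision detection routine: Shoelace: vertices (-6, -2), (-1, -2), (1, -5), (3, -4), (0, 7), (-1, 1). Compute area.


Shoelace sum: ((-6)*(-2) - (-1)*(-2)) + ((-1)*(-5) - 1*(-2)) + (1*(-4) - 3*(-5)) + (3*7 - 0*(-4)) + (0*1 - (-1)*7) + ((-1)*(-2) - (-6)*1)
= 64
Area = |64|/2 = 32

32


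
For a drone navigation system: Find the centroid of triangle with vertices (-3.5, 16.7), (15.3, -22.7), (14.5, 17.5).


Centroid = ((x_A+x_B+x_C)/3, (y_A+y_B+y_C)/3)
= (((-3.5)+15.3+14.5)/3, (16.7+(-22.7)+17.5)/3)
= (8.7667, 3.8333)

(8.7667, 3.8333)


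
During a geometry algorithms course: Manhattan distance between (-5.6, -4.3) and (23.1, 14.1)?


|(-5.6)-23.1| + |(-4.3)-14.1| = 28.7 + 18.4 = 47.1

47.1


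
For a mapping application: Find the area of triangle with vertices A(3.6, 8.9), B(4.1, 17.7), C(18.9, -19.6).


Area = |x_A(y_B-y_C) + x_B(y_C-y_A) + x_C(y_A-y_B)|/2
= |134.28 + (-116.85) + (-166.32)|/2
= 148.89/2 = 74.445

74.445


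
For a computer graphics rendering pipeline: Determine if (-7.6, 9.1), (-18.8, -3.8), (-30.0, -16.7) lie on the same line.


Cross product: ((-18.8)-(-7.6))*((-16.7)-9.1) - ((-3.8)-9.1)*((-30)-(-7.6))
= 0

Yes, collinear


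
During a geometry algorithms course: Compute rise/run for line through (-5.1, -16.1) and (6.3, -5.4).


slope = (y2-y1)/(x2-x1) = ((-5.4)-(-16.1))/(6.3-(-5.1)) = 10.7/11.4 = 0.9386

0.9386


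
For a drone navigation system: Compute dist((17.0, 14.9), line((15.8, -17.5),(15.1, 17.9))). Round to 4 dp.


|cross product| = 65.16
|line direction| = sqrt(1253.65) = 35.4069
Distance = 65.16/sqrt(1253.65) = 1.8403

1.8403


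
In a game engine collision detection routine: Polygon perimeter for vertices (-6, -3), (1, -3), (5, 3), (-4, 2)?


Sides: (-6, -3)->(1, -3): sqrt(49) = 7, (1, -3)->(5, 3): sqrt(52) = 7.211103, (5, 3)->(-4, 2): sqrt(82) = 9.055385, (-4, 2)->(-6, -3): sqrt(29) = 5.385165
Sum = 28.651653
Perimeter = 28.6517

28.6517


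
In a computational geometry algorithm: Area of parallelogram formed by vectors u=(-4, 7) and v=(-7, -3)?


|u x v| = |(-4)*(-3) - 7*(-7)|
= |12 - (-49)| = 61

61


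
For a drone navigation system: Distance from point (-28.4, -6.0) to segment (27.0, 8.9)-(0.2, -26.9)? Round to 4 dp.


Project P onto AB: t = 1 (clamped to [0,1])
Closest point on segment: (0.2, -26.9)
Distance: 35.4227

35.4227


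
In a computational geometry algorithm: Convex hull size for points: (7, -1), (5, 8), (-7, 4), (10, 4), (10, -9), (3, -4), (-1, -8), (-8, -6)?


Convex hull vertices (CCW): (-8, -6), (-1, -8), (10, -9), (10, 4), (5, 8), (-7, 4)
Count = 6

6


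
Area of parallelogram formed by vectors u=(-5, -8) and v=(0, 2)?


|u x v| = |(-5)*2 - (-8)*0|
= |(-10) - 0| = 10

10


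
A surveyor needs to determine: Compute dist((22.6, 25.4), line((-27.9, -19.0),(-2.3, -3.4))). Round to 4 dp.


|cross product| = 348.84
|line direction| = sqrt(898.72) = 29.9787
Distance = 348.84/sqrt(898.72) = 11.6363

11.6363


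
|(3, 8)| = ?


|u| = sqrt(3^2 + 8^2) = sqrt(73) = 8.544

8.544


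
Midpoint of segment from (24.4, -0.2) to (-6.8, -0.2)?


M = ((24.4+(-6.8))/2, ((-0.2)+(-0.2))/2)
= (8.8, -0.2)

(8.8, -0.2)


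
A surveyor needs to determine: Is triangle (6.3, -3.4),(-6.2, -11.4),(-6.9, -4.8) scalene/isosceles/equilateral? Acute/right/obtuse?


Side lengths squared: AB^2=220.25, BC^2=44.05, CA^2=176.2
Sorted: [44.05, 176.2, 220.25]
By sides: Scalene, By angles: Right

Scalene, Right


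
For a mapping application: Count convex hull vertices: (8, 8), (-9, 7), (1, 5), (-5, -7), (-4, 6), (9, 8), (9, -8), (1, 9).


Convex hull vertices (CCW): (-9, 7), (-5, -7), (9, -8), (9, 8), (1, 9)
Count = 5

5


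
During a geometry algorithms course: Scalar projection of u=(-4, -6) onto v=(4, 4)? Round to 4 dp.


u.v = -40, |v| = sqrt(32) = 5.6569
Scalar projection = u.v / |v| = -40 / sqrt(32) = -7.0711

-7.0711


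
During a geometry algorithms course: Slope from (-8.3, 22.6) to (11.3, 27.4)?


slope = (y2-y1)/(x2-x1) = (27.4-22.6)/(11.3-(-8.3)) = 4.8/19.6 = 0.2449

0.2449


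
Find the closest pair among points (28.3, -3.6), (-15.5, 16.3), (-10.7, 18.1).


d(P0,P1) = 48.1087, d(P0,P2) = 44.6306, d(P1,P2) = 5.1264
Closest: P1 and P2

Closest pair: (-15.5, 16.3) and (-10.7, 18.1), distance = 5.1264


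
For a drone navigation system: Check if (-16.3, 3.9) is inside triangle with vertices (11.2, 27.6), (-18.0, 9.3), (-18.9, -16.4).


Cross products: AB x AP = 188.79, BC x BP = 48.55, CA x CP = 496.63
All same sign? yes

Yes, inside


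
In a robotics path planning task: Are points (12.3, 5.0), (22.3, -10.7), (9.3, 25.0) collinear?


Cross product: (22.3-12.3)*(25-5) - ((-10.7)-5)*(9.3-12.3)
= 152.9

No, not collinear


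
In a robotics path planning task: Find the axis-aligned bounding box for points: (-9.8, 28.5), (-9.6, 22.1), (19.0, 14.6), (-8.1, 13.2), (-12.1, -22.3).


x range: [-12.1, 19]
y range: [-22.3, 28.5]
Bounding box: (-12.1,-22.3) to (19,28.5)

(-12.1,-22.3) to (19,28.5)


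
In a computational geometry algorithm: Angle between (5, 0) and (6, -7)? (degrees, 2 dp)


u.v = 30, |u| = sqrt(25) = 5, |v| = sqrt(85) = 9.2195
cos(theta) = u.v/(|u||v|) = 30/sqrt(2125) = 0.650791
theta = acos(0.650791) = 49.4 degrees

49.4 degrees


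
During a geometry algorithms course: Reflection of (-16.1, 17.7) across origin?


Reflection over origin: (x,y) -> (-x,-y)
(-16.1, 17.7) -> (16.1, -17.7)

(16.1, -17.7)


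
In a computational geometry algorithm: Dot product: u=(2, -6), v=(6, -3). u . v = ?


u . v = u_x*v_x + u_y*v_y = 2*6 + (-6)*(-3)
= 12 + 18 = 30

30


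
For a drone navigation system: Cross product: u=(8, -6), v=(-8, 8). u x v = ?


u x v = u_x*v_y - u_y*v_x = 8*8 - (-6)*(-8)
= 64 - 48 = 16

16


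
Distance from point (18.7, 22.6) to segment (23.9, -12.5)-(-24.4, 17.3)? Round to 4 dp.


Project P onto AB: t = 0.4027 (clamped to [0,1])
Closest point on segment: (4.4485, -0.4989)
Distance: 27.1415

27.1415


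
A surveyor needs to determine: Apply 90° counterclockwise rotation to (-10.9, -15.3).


90° CCW: (x,y) -> (-y, x)
(-10.9,-15.3) -> (15.3, -10.9)

(15.3, -10.9)


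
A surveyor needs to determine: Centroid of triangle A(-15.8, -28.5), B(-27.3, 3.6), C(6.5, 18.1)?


Centroid = ((x_A+x_B+x_C)/3, (y_A+y_B+y_C)/3)
= (((-15.8)+(-27.3)+6.5)/3, ((-28.5)+3.6+18.1)/3)
= (-12.2, -2.2667)

(-12.2, -2.2667)


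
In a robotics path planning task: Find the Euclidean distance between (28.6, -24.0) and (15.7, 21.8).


dx=-12.9, dy=45.8
d^2 = (-12.9)^2 + 45.8^2 = 2264.05
d = sqrt(2264.05) = 47.582

47.582


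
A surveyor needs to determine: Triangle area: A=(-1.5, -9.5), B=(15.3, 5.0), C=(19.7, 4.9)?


Area = |x_A(y_B-y_C) + x_B(y_C-y_A) + x_C(y_A-y_B)|/2
= |(-0.15) + 220.32 + (-285.65)|/2
= 65.48/2 = 32.74

32.74


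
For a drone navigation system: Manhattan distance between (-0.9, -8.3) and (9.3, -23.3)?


|(-0.9)-9.3| + |(-8.3)-(-23.3)| = 10.2 + 15 = 25.2

25.2


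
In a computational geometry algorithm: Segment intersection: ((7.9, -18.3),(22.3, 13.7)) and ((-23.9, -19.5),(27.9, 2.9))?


Cross products: d1=-650.16, d2=684.88, d3=1000.32, d4=-334.72
d1*d2 < 0 and d3*d4 < 0? yes

Yes, they intersect


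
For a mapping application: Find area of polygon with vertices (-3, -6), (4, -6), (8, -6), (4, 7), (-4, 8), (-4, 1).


Shoelace sum: ((-3)*(-6) - 4*(-6)) + (4*(-6) - 8*(-6)) + (8*7 - 4*(-6)) + (4*8 - (-4)*7) + ((-4)*1 - (-4)*8) + ((-4)*(-6) - (-3)*1)
= 261
Area = |261|/2 = 130.5

130.5


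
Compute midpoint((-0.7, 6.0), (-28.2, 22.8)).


M = (((-0.7)+(-28.2))/2, (6+22.8)/2)
= (-14.45, 14.4)

(-14.45, 14.4)


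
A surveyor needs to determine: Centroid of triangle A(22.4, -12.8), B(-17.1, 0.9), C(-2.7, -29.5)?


Centroid = ((x_A+x_B+x_C)/3, (y_A+y_B+y_C)/3)
= ((22.4+(-17.1)+(-2.7))/3, ((-12.8)+0.9+(-29.5))/3)
= (0.8667, -13.8)

(0.8667, -13.8)


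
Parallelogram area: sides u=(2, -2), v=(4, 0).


|u x v| = |2*0 - (-2)*4|
= |0 - (-8)| = 8

8


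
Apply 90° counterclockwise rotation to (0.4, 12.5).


90° CCW: (x,y) -> (-y, x)
(0.4,12.5) -> (-12.5, 0.4)

(-12.5, 0.4)


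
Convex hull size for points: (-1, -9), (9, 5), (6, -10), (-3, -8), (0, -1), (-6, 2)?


Convex hull vertices (CCW): (-6, 2), (-3, -8), (-1, -9), (6, -10), (9, 5)
Count = 5

5


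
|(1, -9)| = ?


|u| = sqrt(1^2 + (-9)^2) = sqrt(82) = 9.0554

9.0554


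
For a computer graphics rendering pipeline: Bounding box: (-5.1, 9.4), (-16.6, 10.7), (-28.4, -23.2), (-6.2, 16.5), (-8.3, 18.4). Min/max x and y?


x range: [-28.4, -5.1]
y range: [-23.2, 18.4]
Bounding box: (-28.4,-23.2) to (-5.1,18.4)

(-28.4,-23.2) to (-5.1,18.4)


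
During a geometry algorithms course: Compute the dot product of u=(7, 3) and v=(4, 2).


u . v = u_x*v_x + u_y*v_y = 7*4 + 3*2
= 28 + 6 = 34

34


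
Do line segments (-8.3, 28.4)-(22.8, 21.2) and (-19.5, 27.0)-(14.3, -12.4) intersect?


Cross products: d1=488.6, d2=1470.58, d3=-124.18, d4=-1106.16
d1*d2 < 0 and d3*d4 < 0? no

No, they don't intersect


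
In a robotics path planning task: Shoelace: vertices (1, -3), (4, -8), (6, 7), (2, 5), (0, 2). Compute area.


Shoelace sum: (1*(-8) - 4*(-3)) + (4*7 - 6*(-8)) + (6*5 - 2*7) + (2*2 - 0*5) + (0*(-3) - 1*2)
= 98
Area = |98|/2 = 49

49


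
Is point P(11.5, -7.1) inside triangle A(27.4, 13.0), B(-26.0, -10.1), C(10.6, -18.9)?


Cross products: AB x AP = 706.05, BC x BP = 439.8, CA x CP = 169.53
All same sign? yes

Yes, inside


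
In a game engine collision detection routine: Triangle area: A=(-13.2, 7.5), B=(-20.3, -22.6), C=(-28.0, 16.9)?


Area = |x_A(y_B-y_C) + x_B(y_C-y_A) + x_C(y_A-y_B)|/2
= |521.4 + (-190.82) + (-842.8)|/2
= 512.22/2 = 256.11

256.11


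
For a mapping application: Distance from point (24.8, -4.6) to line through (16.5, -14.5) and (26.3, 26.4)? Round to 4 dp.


|cross product| = 242.45
|line direction| = sqrt(1768.85) = 42.0577
Distance = 242.45/sqrt(1768.85) = 5.7647

5.7647


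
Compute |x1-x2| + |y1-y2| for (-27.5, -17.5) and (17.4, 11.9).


|(-27.5)-17.4| + |(-17.5)-11.9| = 44.9 + 29.4 = 74.3

74.3


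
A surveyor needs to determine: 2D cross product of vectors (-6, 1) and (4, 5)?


u x v = u_x*v_y - u_y*v_x = (-6)*5 - 1*4
= (-30) - 4 = -34

-34


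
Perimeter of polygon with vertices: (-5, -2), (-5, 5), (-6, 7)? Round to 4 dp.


Sides: (-5, -2)->(-5, 5): sqrt(49) = 7, (-5, 5)->(-6, 7): sqrt(5) = 2.236068, (-6, 7)->(-5, -2): sqrt(82) = 9.055385
Sum = 18.291453
Perimeter = 18.2915

18.2915


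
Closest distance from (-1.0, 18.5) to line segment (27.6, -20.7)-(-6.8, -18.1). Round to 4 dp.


Project P onto AB: t = 0.9123 (clamped to [0,1])
Closest point on segment: (-3.7835, -18.328)
Distance: 36.933

36.933


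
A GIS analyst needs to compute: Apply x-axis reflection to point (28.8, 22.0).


Reflection over x-axis: (x,y) -> (x,-y)
(28.8, 22) -> (28.8, -22)

(28.8, -22)


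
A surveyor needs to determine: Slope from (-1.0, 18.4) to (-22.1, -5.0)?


slope = (y2-y1)/(x2-x1) = ((-5)-18.4)/((-22.1)-(-1)) = (-23.4)/(-21.1) = 1.109

1.109


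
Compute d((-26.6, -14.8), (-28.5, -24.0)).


dx=-1.9, dy=-9.2
d^2 = (-1.9)^2 + (-9.2)^2 = 88.25
d = sqrt(88.25) = 9.3941

9.3941


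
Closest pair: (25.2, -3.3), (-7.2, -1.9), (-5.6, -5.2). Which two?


d(P0,P1) = 32.4302, d(P0,P2) = 30.8585, d(P1,P2) = 3.6674
Closest: P1 and P2

Closest pair: (-7.2, -1.9) and (-5.6, -5.2), distance = 3.6674


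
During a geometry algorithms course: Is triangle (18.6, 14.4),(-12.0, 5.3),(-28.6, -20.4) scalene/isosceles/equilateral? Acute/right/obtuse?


Side lengths squared: AB^2=1019.17, BC^2=936.05, CA^2=3438.88
Sorted: [936.05, 1019.17, 3438.88]
By sides: Scalene, By angles: Obtuse

Scalene, Obtuse


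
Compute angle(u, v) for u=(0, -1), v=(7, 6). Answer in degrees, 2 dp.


u.v = -6, |u| = sqrt(1) = 1, |v| = sqrt(85) = 9.2195
cos(theta) = u.v/(|u||v|) = -6/sqrt(85) = -0.650791
theta = acos(-0.650791) = 130.6 degrees

130.6 degrees


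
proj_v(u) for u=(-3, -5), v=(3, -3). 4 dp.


u.v = 6, |v| = sqrt(18) = 4.2426
Scalar projection = u.v / |v| = 6 / sqrt(18) = 1.4142

1.4142


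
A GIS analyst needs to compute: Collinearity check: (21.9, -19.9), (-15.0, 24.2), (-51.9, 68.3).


Cross product: ((-15)-21.9)*(68.3-(-19.9)) - (24.2-(-19.9))*((-51.9)-21.9)
= 0

Yes, collinear


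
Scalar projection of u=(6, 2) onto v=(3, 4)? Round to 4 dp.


u.v = 26, |v| = sqrt(25) = 5
Scalar projection = u.v / |v| = 26 / sqrt(25) = 5.2

5.2


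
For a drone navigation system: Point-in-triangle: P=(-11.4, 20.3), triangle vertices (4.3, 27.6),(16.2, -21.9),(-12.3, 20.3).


Cross products: AB x AP = -864.02, BC x BP = -37.98, CA x CP = -6.57
All same sign? yes

Yes, inside


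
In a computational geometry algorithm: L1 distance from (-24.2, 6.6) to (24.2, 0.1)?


|(-24.2)-24.2| + |6.6-0.1| = 48.4 + 6.5 = 54.9

54.9


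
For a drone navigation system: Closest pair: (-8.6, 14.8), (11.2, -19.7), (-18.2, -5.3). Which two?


d(P0,P1) = 39.778, d(P0,P2) = 22.2749, d(P1,P2) = 32.7371
Closest: P0 and P2

Closest pair: (-8.6, 14.8) and (-18.2, -5.3), distance = 22.2749


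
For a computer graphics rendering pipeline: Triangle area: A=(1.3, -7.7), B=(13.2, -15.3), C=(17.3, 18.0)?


Area = |x_A(y_B-y_C) + x_B(y_C-y_A) + x_C(y_A-y_B)|/2
= |(-43.29) + 339.24 + 131.48|/2
= 427.43/2 = 213.715

213.715


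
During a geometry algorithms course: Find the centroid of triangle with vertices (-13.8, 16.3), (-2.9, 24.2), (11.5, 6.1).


Centroid = ((x_A+x_B+x_C)/3, (y_A+y_B+y_C)/3)
= (((-13.8)+(-2.9)+11.5)/3, (16.3+24.2+6.1)/3)
= (-1.7333, 15.5333)

(-1.7333, 15.5333)


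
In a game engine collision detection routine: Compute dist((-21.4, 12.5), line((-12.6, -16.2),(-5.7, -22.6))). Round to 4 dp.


|cross product| = 141.71
|line direction| = sqrt(88.57) = 9.4112
Distance = 141.71/sqrt(88.57) = 15.0576

15.0576


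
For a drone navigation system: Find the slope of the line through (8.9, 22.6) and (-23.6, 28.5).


slope = (y2-y1)/(x2-x1) = (28.5-22.6)/((-23.6)-8.9) = 5.9/(-32.5) = -0.1815

-0.1815


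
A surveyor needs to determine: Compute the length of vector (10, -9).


|u| = sqrt(10^2 + (-9)^2) = sqrt(181) = 13.4536

13.4536


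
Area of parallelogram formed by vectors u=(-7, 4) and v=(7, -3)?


|u x v| = |(-7)*(-3) - 4*7|
= |21 - 28| = 7

7


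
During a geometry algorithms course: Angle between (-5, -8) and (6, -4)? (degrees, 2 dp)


u.v = 2, |u| = sqrt(89) = 9.434, |v| = sqrt(52) = 7.2111
cos(theta) = u.v/(|u||v|) = 2/sqrt(4628) = 0.029399
theta = acos(0.029399) = 88.32 degrees

88.32 degrees


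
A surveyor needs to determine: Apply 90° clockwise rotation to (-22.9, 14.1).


90° CW: (x,y) -> (y, -x)
(-22.9,14.1) -> (14.1, 22.9)

(14.1, 22.9)


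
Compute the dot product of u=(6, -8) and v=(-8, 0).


u . v = u_x*v_x + u_y*v_y = 6*(-8) + (-8)*0
= (-48) + 0 = -48

-48


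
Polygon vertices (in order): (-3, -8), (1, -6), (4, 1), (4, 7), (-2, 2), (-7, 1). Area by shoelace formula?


Shoelace sum: ((-3)*(-6) - 1*(-8)) + (1*1 - 4*(-6)) + (4*7 - 4*1) + (4*2 - (-2)*7) + ((-2)*1 - (-7)*2) + ((-7)*(-8) - (-3)*1)
= 168
Area = |168|/2 = 84

84


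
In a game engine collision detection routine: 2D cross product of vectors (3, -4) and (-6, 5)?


u x v = u_x*v_y - u_y*v_x = 3*5 - (-4)*(-6)
= 15 - 24 = -9

-9


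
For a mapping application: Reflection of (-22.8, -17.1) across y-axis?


Reflection over y-axis: (x,y) -> (-x,y)
(-22.8, -17.1) -> (22.8, -17.1)

(22.8, -17.1)


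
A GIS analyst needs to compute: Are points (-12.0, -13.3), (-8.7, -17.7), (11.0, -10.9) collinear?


Cross product: ((-8.7)-(-12))*((-10.9)-(-13.3)) - ((-17.7)-(-13.3))*(11-(-12))
= 109.12

No, not collinear


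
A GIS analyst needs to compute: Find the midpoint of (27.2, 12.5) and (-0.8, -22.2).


M = ((27.2+(-0.8))/2, (12.5+(-22.2))/2)
= (13.2, -4.85)

(13.2, -4.85)


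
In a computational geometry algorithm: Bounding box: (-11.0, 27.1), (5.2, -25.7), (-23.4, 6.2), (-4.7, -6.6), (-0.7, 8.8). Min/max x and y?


x range: [-23.4, 5.2]
y range: [-25.7, 27.1]
Bounding box: (-23.4,-25.7) to (5.2,27.1)

(-23.4,-25.7) to (5.2,27.1)


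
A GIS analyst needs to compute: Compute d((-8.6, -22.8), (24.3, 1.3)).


dx=32.9, dy=24.1
d^2 = 32.9^2 + 24.1^2 = 1663.22
d = sqrt(1663.22) = 40.7826

40.7826


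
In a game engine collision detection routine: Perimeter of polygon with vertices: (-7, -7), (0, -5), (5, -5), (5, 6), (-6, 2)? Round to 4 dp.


Sides: (-7, -7)->(0, -5): sqrt(53) = 7.28011, (0, -5)->(5, -5): sqrt(25) = 5, (5, -5)->(5, 6): sqrt(121) = 11, (5, 6)->(-6, 2): sqrt(137) = 11.7047, (-6, 2)->(-7, -7): sqrt(82) = 9.055385
Sum = 44.040195
Perimeter = 44.0402

44.0402


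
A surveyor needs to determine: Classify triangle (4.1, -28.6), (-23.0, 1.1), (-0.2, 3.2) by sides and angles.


Side lengths squared: AB^2=1616.5, BC^2=524.25, CA^2=1029.73
Sorted: [524.25, 1029.73, 1616.5]
By sides: Scalene, By angles: Obtuse

Scalene, Obtuse


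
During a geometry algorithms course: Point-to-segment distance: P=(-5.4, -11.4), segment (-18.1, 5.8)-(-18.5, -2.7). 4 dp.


Project P onto AB: t = 1 (clamped to [0,1])
Closest point on segment: (-18.5, -2.7)
Distance: 15.7258

15.7258


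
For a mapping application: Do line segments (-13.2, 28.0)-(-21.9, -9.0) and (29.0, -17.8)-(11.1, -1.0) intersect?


Cross products: d1=-110.86, d2=697.6, d3=1959.86, d4=1151.4
d1*d2 < 0 and d3*d4 < 0? no

No, they don't intersect


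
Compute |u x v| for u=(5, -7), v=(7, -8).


|u x v| = |5*(-8) - (-7)*7|
= |(-40) - (-49)| = 9

9


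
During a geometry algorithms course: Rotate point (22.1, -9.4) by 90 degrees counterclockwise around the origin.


90° CCW: (x,y) -> (-y, x)
(22.1,-9.4) -> (9.4, 22.1)

(9.4, 22.1)


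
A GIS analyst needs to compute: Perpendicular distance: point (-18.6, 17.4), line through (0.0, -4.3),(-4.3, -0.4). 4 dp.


|cross product| = 20.77
|line direction| = sqrt(33.7) = 5.8052
Distance = 20.77/sqrt(33.7) = 3.5778

3.5778


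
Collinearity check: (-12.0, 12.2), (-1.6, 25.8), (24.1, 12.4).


Cross product: ((-1.6)-(-12))*(12.4-12.2) - (25.8-12.2)*(24.1-(-12))
= -488.88

No, not collinear


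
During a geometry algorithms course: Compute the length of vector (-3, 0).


|u| = sqrt((-3)^2 + 0^2) = sqrt(9) = 3

3


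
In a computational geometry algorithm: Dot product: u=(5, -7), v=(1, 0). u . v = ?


u . v = u_x*v_x + u_y*v_y = 5*1 + (-7)*0
= 5 + 0 = 5

5


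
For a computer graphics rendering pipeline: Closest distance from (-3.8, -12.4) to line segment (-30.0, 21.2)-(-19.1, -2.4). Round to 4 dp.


Project P onto AB: t = 1 (clamped to [0,1])
Closest point on segment: (-19.1, -2.4)
Distance: 18.2781

18.2781


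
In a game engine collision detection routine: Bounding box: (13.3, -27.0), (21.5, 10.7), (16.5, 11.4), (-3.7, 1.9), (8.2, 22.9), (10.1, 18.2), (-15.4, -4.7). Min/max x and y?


x range: [-15.4, 21.5]
y range: [-27, 22.9]
Bounding box: (-15.4,-27) to (21.5,22.9)

(-15.4,-27) to (21.5,22.9)


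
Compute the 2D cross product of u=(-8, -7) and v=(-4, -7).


u x v = u_x*v_y - u_y*v_x = (-8)*(-7) - (-7)*(-4)
= 56 - 28 = 28

28


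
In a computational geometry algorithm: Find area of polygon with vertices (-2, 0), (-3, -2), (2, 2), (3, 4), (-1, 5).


Shoelace sum: ((-2)*(-2) - (-3)*0) + ((-3)*2 - 2*(-2)) + (2*4 - 3*2) + (3*5 - (-1)*4) + ((-1)*0 - (-2)*5)
= 33
Area = |33|/2 = 16.5

16.5


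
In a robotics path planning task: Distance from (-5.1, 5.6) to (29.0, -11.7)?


dx=34.1, dy=-17.3
d^2 = 34.1^2 + (-17.3)^2 = 1462.1
d = sqrt(1462.1) = 38.2374

38.2374


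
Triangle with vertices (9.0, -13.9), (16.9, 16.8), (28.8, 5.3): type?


Side lengths squared: AB^2=1004.9, BC^2=273.86, CA^2=760.68
Sorted: [273.86, 760.68, 1004.9]
By sides: Scalene, By angles: Acute

Scalene, Acute


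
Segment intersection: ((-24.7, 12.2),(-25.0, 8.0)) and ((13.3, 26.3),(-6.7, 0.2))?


Cross products: d1=-709.8, d2=-633.63, d3=155.37, d4=79.2
d1*d2 < 0 and d3*d4 < 0? no

No, they don't intersect


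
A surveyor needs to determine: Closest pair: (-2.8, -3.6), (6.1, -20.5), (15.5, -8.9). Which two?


d(P0,P1) = 19.1003, d(P0,P2) = 19.052, d(P1,P2) = 14.9305
Closest: P1 and P2

Closest pair: (6.1, -20.5) and (15.5, -8.9), distance = 14.9305


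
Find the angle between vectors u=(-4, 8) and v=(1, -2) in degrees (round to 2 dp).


u.v = -20, |u| = sqrt(80) = 8.9443, |v| = sqrt(5) = 2.2361
cos(theta) = u.v/(|u||v|) = -20/sqrt(400) = -1
theta = acos(-1) = 180 degrees

180 degrees


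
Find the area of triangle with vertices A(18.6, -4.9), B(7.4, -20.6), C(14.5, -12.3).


Area = |x_A(y_B-y_C) + x_B(y_C-y_A) + x_C(y_A-y_B)|/2
= |(-154.38) + (-54.76) + 227.65|/2
= 18.51/2 = 9.255

9.255


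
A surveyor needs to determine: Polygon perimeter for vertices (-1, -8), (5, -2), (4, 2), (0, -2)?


Sides: (-1, -8)->(5, -2): sqrt(72) = 8.485281, (5, -2)->(4, 2): sqrt(17) = 4.123106, (4, 2)->(0, -2): sqrt(32) = 5.656854, (0, -2)->(-1, -8): sqrt(37) = 6.082763
Sum = 24.348004
Perimeter = 24.348

24.348


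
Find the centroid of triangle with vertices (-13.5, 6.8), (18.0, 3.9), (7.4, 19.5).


Centroid = ((x_A+x_B+x_C)/3, (y_A+y_B+y_C)/3)
= (((-13.5)+18+7.4)/3, (6.8+3.9+19.5)/3)
= (3.9667, 10.0667)

(3.9667, 10.0667)


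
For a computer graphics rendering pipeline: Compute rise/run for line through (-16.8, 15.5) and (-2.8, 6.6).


slope = (y2-y1)/(x2-x1) = (6.6-15.5)/((-2.8)-(-16.8)) = (-8.9)/14 = -0.6357

-0.6357


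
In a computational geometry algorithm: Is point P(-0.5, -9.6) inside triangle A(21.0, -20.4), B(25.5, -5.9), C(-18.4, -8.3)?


Cross products: AB x AP = 360.35, BC x BP = 100.03, CA x CP = 165.37
All same sign? yes

Yes, inside


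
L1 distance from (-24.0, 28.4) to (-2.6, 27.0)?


|(-24)-(-2.6)| + |28.4-27| = 21.4 + 1.4 = 22.8

22.8


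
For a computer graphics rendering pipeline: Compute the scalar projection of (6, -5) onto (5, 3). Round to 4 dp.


u.v = 15, |v| = sqrt(34) = 5.831
Scalar projection = u.v / |v| = 15 / sqrt(34) = 2.5725

2.5725


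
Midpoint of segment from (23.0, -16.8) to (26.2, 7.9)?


M = ((23+26.2)/2, ((-16.8)+7.9)/2)
= (24.6, -4.45)

(24.6, -4.45)


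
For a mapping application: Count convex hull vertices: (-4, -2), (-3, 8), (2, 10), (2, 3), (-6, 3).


Convex hull vertices (CCW): (-6, 3), (-4, -2), (2, 3), (2, 10), (-3, 8)
Count = 5

5


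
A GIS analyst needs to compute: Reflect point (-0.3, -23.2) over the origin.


Reflection over origin: (x,y) -> (-x,-y)
(-0.3, -23.2) -> (0.3, 23.2)

(0.3, 23.2)


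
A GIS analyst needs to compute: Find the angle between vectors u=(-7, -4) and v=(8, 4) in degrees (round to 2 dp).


u.v = -72, |u| = sqrt(65) = 8.0623, |v| = sqrt(80) = 8.9443
cos(theta) = u.v/(|u||v|) = -72/sqrt(5200) = -0.99846
theta = acos(-0.99846) = 176.82 degrees

176.82 degrees


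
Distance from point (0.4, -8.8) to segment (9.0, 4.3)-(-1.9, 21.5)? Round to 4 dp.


Project P onto AB: t = 0 (clamped to [0,1])
Closest point on segment: (9, 4.3)
Distance: 15.6707

15.6707


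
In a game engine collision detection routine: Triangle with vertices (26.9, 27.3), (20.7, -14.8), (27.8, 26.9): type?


Side lengths squared: AB^2=1810.85, BC^2=1789.3, CA^2=0.97
Sorted: [0.97, 1789.3, 1810.85]
By sides: Scalene, By angles: Obtuse

Scalene, Obtuse


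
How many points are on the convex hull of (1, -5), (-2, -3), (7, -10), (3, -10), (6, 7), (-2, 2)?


Convex hull vertices (CCW): (-2, -3), (3, -10), (7, -10), (6, 7), (-2, 2)
Count = 5

5


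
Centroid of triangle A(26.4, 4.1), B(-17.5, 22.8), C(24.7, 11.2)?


Centroid = ((x_A+x_B+x_C)/3, (y_A+y_B+y_C)/3)
= ((26.4+(-17.5)+24.7)/3, (4.1+22.8+11.2)/3)
= (11.2, 12.7)

(11.2, 12.7)


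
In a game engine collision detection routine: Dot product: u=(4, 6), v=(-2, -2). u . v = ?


u . v = u_x*v_x + u_y*v_y = 4*(-2) + 6*(-2)
= (-8) + (-12) = -20

-20


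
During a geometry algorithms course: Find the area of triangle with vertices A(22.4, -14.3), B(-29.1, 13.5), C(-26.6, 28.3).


Area = |x_A(y_B-y_C) + x_B(y_C-y_A) + x_C(y_A-y_B)|/2
= |(-331.52) + (-1239.66) + 739.48|/2
= 831.7/2 = 415.85

415.85


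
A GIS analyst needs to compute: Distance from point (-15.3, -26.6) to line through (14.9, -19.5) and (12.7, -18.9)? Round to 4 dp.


|cross product| = 33.74
|line direction| = sqrt(5.2) = 2.2804
Distance = 33.74/sqrt(5.2) = 14.796

14.796


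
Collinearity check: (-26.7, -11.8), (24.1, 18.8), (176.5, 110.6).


Cross product: (24.1-(-26.7))*(110.6-(-11.8)) - (18.8-(-11.8))*(176.5-(-26.7))
= 0

Yes, collinear


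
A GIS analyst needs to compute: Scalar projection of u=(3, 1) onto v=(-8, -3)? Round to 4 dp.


u.v = -27, |v| = sqrt(73) = 8.544
Scalar projection = u.v / |v| = -27 / sqrt(73) = -3.1601

-3.1601


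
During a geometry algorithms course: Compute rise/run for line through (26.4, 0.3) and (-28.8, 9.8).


slope = (y2-y1)/(x2-x1) = (9.8-0.3)/((-28.8)-26.4) = 9.5/(-55.2) = -0.1721

-0.1721


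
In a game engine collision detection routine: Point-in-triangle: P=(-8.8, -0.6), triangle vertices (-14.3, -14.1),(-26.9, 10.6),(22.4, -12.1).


Cross products: AB x AP = -305.95, BC x BP = -141.29, CA x CP = -484.45
All same sign? yes

Yes, inside


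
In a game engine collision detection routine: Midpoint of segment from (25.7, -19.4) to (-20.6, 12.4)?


M = ((25.7+(-20.6))/2, ((-19.4)+12.4)/2)
= (2.55, -3.5)

(2.55, -3.5)


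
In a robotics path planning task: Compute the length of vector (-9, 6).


|u| = sqrt((-9)^2 + 6^2) = sqrt(117) = 10.8167

10.8167


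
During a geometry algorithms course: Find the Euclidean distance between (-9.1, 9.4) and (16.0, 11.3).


dx=25.1, dy=1.9
d^2 = 25.1^2 + 1.9^2 = 633.62
d = sqrt(633.62) = 25.1718

25.1718


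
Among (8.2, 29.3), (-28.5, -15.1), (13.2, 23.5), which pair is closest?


d(P0,P1) = 57.6043, d(P0,P2) = 7.6577, d(P1,P2) = 56.823
Closest: P0 and P2

Closest pair: (8.2, 29.3) and (13.2, 23.5), distance = 7.6577


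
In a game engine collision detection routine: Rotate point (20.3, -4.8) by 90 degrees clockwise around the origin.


90° CW: (x,y) -> (y, -x)
(20.3,-4.8) -> (-4.8, -20.3)

(-4.8, -20.3)


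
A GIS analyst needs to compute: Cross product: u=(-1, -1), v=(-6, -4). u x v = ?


u x v = u_x*v_y - u_y*v_x = (-1)*(-4) - (-1)*(-6)
= 4 - 6 = -2

-2


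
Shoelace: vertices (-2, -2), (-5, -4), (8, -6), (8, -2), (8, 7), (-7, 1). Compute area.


Shoelace sum: ((-2)*(-4) - (-5)*(-2)) + ((-5)*(-6) - 8*(-4)) + (8*(-2) - 8*(-6)) + (8*7 - 8*(-2)) + (8*1 - (-7)*7) + ((-7)*(-2) - (-2)*1)
= 237
Area = |237|/2 = 118.5

118.5


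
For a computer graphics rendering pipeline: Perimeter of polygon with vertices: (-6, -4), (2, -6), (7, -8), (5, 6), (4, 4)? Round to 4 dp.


Sides: (-6, -4)->(2, -6): sqrt(68) = 8.246211, (2, -6)->(7, -8): sqrt(29) = 5.385165, (7, -8)->(5, 6): sqrt(200) = 14.142136, (5, 6)->(4, 4): sqrt(5) = 2.236068, (4, 4)->(-6, -4): sqrt(164) = 12.806248
Sum = 42.815828
Perimeter = 42.8158

42.8158


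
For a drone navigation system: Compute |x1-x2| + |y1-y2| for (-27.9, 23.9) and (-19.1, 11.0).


|(-27.9)-(-19.1)| + |23.9-11| = 8.8 + 12.9 = 21.7

21.7


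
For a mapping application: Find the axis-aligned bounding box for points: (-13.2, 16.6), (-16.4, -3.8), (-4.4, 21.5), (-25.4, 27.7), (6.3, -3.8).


x range: [-25.4, 6.3]
y range: [-3.8, 27.7]
Bounding box: (-25.4,-3.8) to (6.3,27.7)

(-25.4,-3.8) to (6.3,27.7)


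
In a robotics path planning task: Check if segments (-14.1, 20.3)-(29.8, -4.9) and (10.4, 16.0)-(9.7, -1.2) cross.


Cross products: d1=-424.41, d2=348.31, d3=428.63, d4=-344.09
d1*d2 < 0 and d3*d4 < 0? yes

Yes, they intersect


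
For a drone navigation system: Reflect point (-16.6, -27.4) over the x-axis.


Reflection over x-axis: (x,y) -> (x,-y)
(-16.6, -27.4) -> (-16.6, 27.4)

(-16.6, 27.4)


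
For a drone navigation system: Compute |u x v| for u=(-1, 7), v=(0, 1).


|u x v| = |(-1)*1 - 7*0|
= |(-1) - 0| = 1

1


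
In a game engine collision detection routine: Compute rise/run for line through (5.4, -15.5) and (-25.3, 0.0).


slope = (y2-y1)/(x2-x1) = (0-(-15.5))/((-25.3)-5.4) = 15.5/(-30.7) = -0.5049

-0.5049


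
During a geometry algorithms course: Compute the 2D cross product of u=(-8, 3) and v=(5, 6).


u x v = u_x*v_y - u_y*v_x = (-8)*6 - 3*5
= (-48) - 15 = -63

-63


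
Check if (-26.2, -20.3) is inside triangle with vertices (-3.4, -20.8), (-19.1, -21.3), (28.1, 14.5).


Cross products: AB x AP = -19.25, BC x BP = 301.38, CA x CP = -820.59
All same sign? no

No, outside


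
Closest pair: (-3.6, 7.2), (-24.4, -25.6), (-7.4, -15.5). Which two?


d(P0,P1) = 38.8392, d(P0,P2) = 23.0159, d(P1,P2) = 19.774
Closest: P1 and P2

Closest pair: (-24.4, -25.6) and (-7.4, -15.5), distance = 19.774


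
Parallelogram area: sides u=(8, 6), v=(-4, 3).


|u x v| = |8*3 - 6*(-4)|
= |24 - (-24)| = 48

48


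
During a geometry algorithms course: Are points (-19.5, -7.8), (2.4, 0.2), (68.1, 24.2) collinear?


Cross product: (2.4-(-19.5))*(24.2-(-7.8)) - (0.2-(-7.8))*(68.1-(-19.5))
= 0

Yes, collinear


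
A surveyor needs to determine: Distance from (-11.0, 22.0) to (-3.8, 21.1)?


dx=7.2, dy=-0.9
d^2 = 7.2^2 + (-0.9)^2 = 52.65
d = sqrt(52.65) = 7.256

7.256


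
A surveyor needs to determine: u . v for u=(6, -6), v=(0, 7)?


u . v = u_x*v_x + u_y*v_y = 6*0 + (-6)*7
= 0 + (-42) = -42

-42


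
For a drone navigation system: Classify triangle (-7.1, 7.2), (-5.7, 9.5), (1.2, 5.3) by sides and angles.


Side lengths squared: AB^2=7.25, BC^2=65.25, CA^2=72.5
Sorted: [7.25, 65.25, 72.5]
By sides: Scalene, By angles: Right

Scalene, Right


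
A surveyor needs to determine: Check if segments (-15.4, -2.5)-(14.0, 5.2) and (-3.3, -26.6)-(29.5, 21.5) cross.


Cross products: d1=1372.49, d2=210.91, d3=-801.71, d4=359.87
d1*d2 < 0 and d3*d4 < 0? no

No, they don't intersect


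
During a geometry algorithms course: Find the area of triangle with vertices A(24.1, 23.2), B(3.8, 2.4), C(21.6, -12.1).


Area = |x_A(y_B-y_C) + x_B(y_C-y_A) + x_C(y_A-y_B)|/2
= |349.45 + (-134.14) + 449.28|/2
= 664.59/2 = 332.295

332.295


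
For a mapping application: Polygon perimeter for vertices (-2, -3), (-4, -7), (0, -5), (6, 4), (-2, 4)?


Sides: (-2, -3)->(-4, -7): sqrt(20) = 4.472136, (-4, -7)->(0, -5): sqrt(20) = 4.472136, (0, -5)->(6, 4): sqrt(117) = 10.816654, (6, 4)->(-2, 4): sqrt(64) = 8, (-2, 4)->(-2, -3): sqrt(49) = 7
Sum = 34.760926
Perimeter = 34.7609

34.7609


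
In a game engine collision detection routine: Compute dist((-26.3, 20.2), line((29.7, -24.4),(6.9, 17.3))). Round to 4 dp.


|cross product| = 1318.32
|line direction| = sqrt(2258.73) = 47.5261
Distance = 1318.32/sqrt(2258.73) = 27.7389

27.7389


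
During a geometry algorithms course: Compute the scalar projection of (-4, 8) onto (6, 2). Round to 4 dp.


u.v = -8, |v| = sqrt(40) = 6.3246
Scalar projection = u.v / |v| = -8 / sqrt(40) = -1.2649

-1.2649


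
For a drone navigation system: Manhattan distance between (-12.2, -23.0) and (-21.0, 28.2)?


|(-12.2)-(-21)| + |(-23)-28.2| = 8.8 + 51.2 = 60

60


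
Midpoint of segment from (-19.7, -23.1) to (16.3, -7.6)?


M = (((-19.7)+16.3)/2, ((-23.1)+(-7.6))/2)
= (-1.7, -15.35)

(-1.7, -15.35)


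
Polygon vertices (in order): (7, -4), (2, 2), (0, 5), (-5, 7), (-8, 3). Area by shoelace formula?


Shoelace sum: (7*2 - 2*(-4)) + (2*5 - 0*2) + (0*7 - (-5)*5) + ((-5)*3 - (-8)*7) + ((-8)*(-4) - 7*3)
= 109
Area = |109|/2 = 54.5

54.5


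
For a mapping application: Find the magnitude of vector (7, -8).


|u| = sqrt(7^2 + (-8)^2) = sqrt(113) = 10.6301

10.6301


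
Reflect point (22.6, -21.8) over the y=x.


Reflection over y=x: (x,y) -> (y,x)
(22.6, -21.8) -> (-21.8, 22.6)

(-21.8, 22.6)
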